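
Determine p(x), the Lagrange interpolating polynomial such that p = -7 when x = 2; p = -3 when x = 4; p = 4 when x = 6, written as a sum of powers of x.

Build the Lagrange basis polynomials:
L_0(x) = (x - 4)(x - 6) / [8] = (1/8)x^2 - (5/4)x + 3
L_1(x) = (x - 2)(x - 6) / [-4] = -(1/4)x^2 + 2x - 3
L_2(x) = (x - 2)(x - 4) / [8] = (1/8)x^2 - (3/4)x + 1
p(x) = (-7)·L_0 + (-3)·L_1 + 4·L_2
  (-7)·L_0(x) = -(7/8)x^2 + (35/4)x - 21
  (-3)·L_1(x) = (3/4)x^2 - 6x + 9
  4·L_2(x) = (1/2)x^2 - 3x + 4
Adding term by term: (3/8)x^2 - (1/4)x - 8

p(x) = (3/8)x^2 - (1/4)x - 8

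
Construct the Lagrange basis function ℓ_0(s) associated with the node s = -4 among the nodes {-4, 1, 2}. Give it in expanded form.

ℓ_0(s) = (1/30)s^2 - (1/10)s + 1/15

ℓ_0(s) = (s - 1)(s - 2) / [(-5)·(-6)]
       = (s^2 - 3s + 2) / (30)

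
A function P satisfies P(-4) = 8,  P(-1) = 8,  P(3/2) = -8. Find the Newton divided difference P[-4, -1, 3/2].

-64/55

P[-4,-1] = (8 - 8) / (-1 - (-4)) = 0
P[-1,3/2] = (-8 - 8) / (3/2 - (-1)) = -32/5
P[-4,-1,3/2] = (-32/5 - 0) / (3/2 - (-4)) = -64/55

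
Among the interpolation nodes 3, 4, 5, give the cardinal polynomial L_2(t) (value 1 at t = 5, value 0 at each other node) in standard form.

L_2(t) = (1/2)t^2 - (7/2)t + 6

L_2(t) = (t - 3)(t - 4) / [(2)·(1)]
       = (t^2 - 7t + 12) / (2)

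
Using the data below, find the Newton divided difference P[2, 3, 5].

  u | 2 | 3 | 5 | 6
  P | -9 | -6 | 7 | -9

7/6

P[2,3] = (-6 - (-9)) / (3 - 2) = 3
P[3,5] = (7 - (-6)) / (5 - 3) = 13/2
P[2,3,5] = (13/2 - 3) / (5 - 2) = 7/6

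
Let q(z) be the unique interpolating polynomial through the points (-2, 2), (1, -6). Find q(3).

-34/3

Evaluate each Lagrange basis at z = 3:
L_0(3) = (2)/[(-3)] = -2/3
L_1(3) = (5)/[(3)] = 5/3
Sum: 2·(-2/3) + (-6)·(5/3) = -34/3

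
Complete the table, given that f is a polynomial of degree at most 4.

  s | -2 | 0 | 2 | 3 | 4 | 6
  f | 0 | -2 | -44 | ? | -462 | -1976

The 5 known values determine f uniquely (degree ≤ 4).
Evaluate each Lagrange basis at s = 3:
L_0(3) = (3)·(1)·(-1)·(-3)/[(-2)·(-4)·(-6)·(-8)] = 3/128
L_1(3) = (5)·(1)·(-1)·(-3)/[(2)·(-2)·(-4)·(-6)] = -5/32
L_2(3) = (5)·(3)·(-1)·(-3)/[(4)·(2)·(-2)·(-4)] = 45/64
L_3(3) = (5)·(3)·(1)·(-3)/[(6)·(4)·(2)·(-2)] = 15/32
L_4(3) = (5)·(3)·(1)·(-1)/[(8)·(6)·(4)·(2)] = -5/128
Sum: 0 + (-2)·(-5/32) + (-44)·(45/64) + (-462)·(15/32) + (-1976)·(-5/128) = -170

-170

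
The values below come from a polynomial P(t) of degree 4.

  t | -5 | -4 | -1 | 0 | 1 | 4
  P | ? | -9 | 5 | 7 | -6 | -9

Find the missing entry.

63

The 5 known values determine P uniquely (degree ≤ 4).
L_0(-5) = (-4)·(-5)·(-6)·(-9)/[(-3)·(-4)·(-5)·(-8)] = 9/4
L_1(-5) = (-1)·(-5)·(-6)·(-9)/[(3)·(-1)·(-2)·(-5)] = -9
L_2(-5) = (-1)·(-4)·(-6)·(-9)/[(4)·(1)·(-1)·(-4)] = 27/2
L_3(-5) = (-1)·(-4)·(-5)·(-9)/[(5)·(2)·(1)·(-3)] = -6
L_4(-5) = (-1)·(-4)·(-5)·(-6)/[(8)·(5)·(4)·(3)] = 1/4
Sum: (-9)·(9/4) + 5·(-9) + 7·(27/2) + (-6)·(-6) + (-9)·(1/4) = 63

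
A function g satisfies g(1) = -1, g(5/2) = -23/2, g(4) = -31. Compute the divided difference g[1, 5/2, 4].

-2

g[1,5/2] = (-23/2 - (-1)) / (5/2 - 1) = -7
g[5/2,4] = (-31 - (-23/2)) / (4 - 5/2) = -13
g[1,5/2,4] = (-13 - (-7)) / (4 - 1) = -2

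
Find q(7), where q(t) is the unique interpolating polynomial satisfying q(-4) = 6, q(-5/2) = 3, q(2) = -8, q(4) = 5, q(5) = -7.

Evaluate each Lagrange basis at t = 7:
L_0(7) = (19/2)·(5)·(3)·(2)/[(-3/2)·(-6)·(-8)·(-9)] = 95/216
L_1(7) = (11)·(5)·(3)·(2)/[(3/2)·(-9/2)·(-13/2)·(-15/2)] = -352/351
L_2(7) = (11)·(19/2)·(3)·(2)/[(6)·(9/2)·(-2)·(-3)] = 209/54
L_3(7) = (11)·(19/2)·(5)·(2)/[(8)·(13/2)·(2)·(-1)] = -1045/104
L_4(7) = (11)·(19/2)·(5)·(3)/[(9)·(15/2)·(3)·(1)] = 209/27
Sum: 6·(95/216) + 3·(-352/351) + (-8)·(209/54) + 5·(-1045/104) + (-7)·(209/27) = -381209/2808

-381209/2808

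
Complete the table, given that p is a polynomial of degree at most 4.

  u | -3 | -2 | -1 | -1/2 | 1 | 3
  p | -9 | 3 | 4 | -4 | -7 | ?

1514/3

The 5 known values determine p uniquely (degree ≤ 4).
L_0(3) = (5)·(4)·(7/2)·(2)/[(-1)·(-2)·(-5/2)·(-4)] = 7
L_1(3) = (6)·(4)·(7/2)·(2)/[(1)·(-1)·(-3/2)·(-3)] = -112/3
L_2(3) = (6)·(5)·(7/2)·(2)/[(2)·(1)·(-1/2)·(-2)] = 105
L_3(3) = (6)·(5)·(4)·(2)/[(5/2)·(3/2)·(1/2)·(-3/2)] = -256/3
L_4(3) = (6)·(5)·(4)·(7/2)/[(4)·(3)·(2)·(3/2)] = 35/3
Sum: (-9)·(7) + 3·(-112/3) + 4·(105) + (-4)·(-256/3) + (-7)·(35/3) = 1514/3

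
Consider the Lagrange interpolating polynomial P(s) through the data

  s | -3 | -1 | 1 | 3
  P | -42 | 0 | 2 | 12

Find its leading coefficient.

Build the Lagrange basis polynomials:
L_0(s) = (s + 1)(s - 1)(s - 3) / [-48] = -(1/48)s^3 + (1/16)s^2 + (1/48)s - 1/16
L_1(s) = (s + 3)(s - 1)(s - 3) / [16] = (1/16)s^3 - (1/16)s^2 - (9/16)s + 9/16
L_2(s) = (s + 3)(s + 1)(s - 3) / [-16] = -(1/16)s^3 - (1/16)s^2 + (9/16)s + 9/16
L_3(s) = (s + 3)(s + 1)(s - 1) / [48] = (1/48)s^3 + (1/16)s^2 - (1/48)s - 1/16
P(s) = (-42)·L_0 + 0·L_1 + 2·L_2 + 12·L_3
Only the coefficient of s^3 is needed; take it from each L_i and combine:
(-42)·(-1/48) + 0·(1/16) + 2·(-1/16) + 12·(1/48) = 1

1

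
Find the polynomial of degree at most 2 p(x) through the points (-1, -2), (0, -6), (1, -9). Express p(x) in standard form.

p(x) = (1/2)x^2 - (7/2)x - 6

Build the Lagrange basis polynomials:
L_0(x) = x(x - 1) / [2] = (1/2)x^2 - (1/2)x
L_1(x) = (x + 1)(x - 1) / [-1] = -x^2 + 1
L_2(x) = (x + 1)x / [2] = (1/2)x^2 + (1/2)x
p(x) = (-2)·L_0 + (-6)·L_1 + (-9)·L_2
  (-2)·L_0(x) = -x^2 + x
  (-6)·L_1(x) = 6x^2 - 6
  (-9)·L_2(x) = -(9/2)x^2 - (9/2)x
Adding term by term: (1/2)x^2 - (7/2)x - 6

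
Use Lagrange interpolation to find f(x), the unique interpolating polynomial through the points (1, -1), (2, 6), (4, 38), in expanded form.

Build the Lagrange basis polynomials:
L_0(x) = (x - 2)(x - 4) / [3] = (1/3)x^2 - 2x + 8/3
L_1(x) = (x - 1)(x - 4) / [-2] = -(1/2)x^2 + (5/2)x - 2
L_2(x) = (x - 1)(x - 2) / [6] = (1/6)x^2 - (1/2)x + 1/3
f(x) = (-1)·L_0 + 6·L_1 + 38·L_2
  (-1)·L_0(x) = -(1/3)x^2 + 2x - 8/3
  6·L_1(x) = -3x^2 + 15x - 12
  38·L_2(x) = (19/3)x^2 - 19x + 38/3
Adding term by term: 3x^2 - 2x - 2

f(x) = 3x^2 - 2x - 2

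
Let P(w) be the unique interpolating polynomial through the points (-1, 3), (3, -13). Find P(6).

-25

Evaluate each Lagrange basis at w = 6:
L_0(6) = (3)/[(-4)] = -3/4
L_1(6) = (7)/[(4)] = 7/4
Sum: 3·(-3/4) + (-13)·(7/4) = -25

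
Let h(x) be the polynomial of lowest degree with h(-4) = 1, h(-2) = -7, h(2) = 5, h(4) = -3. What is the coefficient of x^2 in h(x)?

0

L_0(x) = (x + 2)(x - 2)(x - 4) / [-96] = -(1/96)x^3 + (1/24)x^2 + (1/24)x - 1/6
L_1(x) = (x + 4)(x - 2)(x - 4) / [48] = (1/48)x^3 - (1/24)x^2 - (1/3)x + 2/3
L_2(x) = (x + 4)(x + 2)(x - 4) / [-48] = -(1/48)x^3 - (1/24)x^2 + (1/3)x + 2/3
L_3(x) = (x + 4)(x + 2)(x - 2) / [96] = (1/96)x^3 + (1/24)x^2 - (1/24)x - 1/6
h(x) = 1·L_0 + (-7)·L_1 + 5·L_2 + (-3)·L_3
Only the coefficient of x^2 is needed; take it from each L_i and combine:
1·(1/24) + (-7)·(-1/24) + 5·(-1/24) + (-3)·(1/24) = 0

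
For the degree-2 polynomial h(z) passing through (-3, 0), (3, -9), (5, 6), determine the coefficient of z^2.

9/8

L_0(z) = (z - 3)(z - 5) / [48] = (1/48)z^2 - (1/6)z + 5/16
L_1(z) = (z + 3)(z - 5) / [-12] = -(1/12)z^2 + (1/6)z + 5/4
L_2(z) = (z + 3)(z - 3) / [16] = (1/16)z^2 - 9/16
h(z) = 0·L_0 + (-9)·L_1 + 6·L_2
Only the coefficient of z^2 is needed; take it from each L_i and combine:
0·(1/48) + (-9)·(-1/12) + 6·(1/16) = 9/8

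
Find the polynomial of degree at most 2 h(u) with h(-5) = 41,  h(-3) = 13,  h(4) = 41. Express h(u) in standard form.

h(u) = 2u^2 + 2u + 1

Newton's divided differences:
h[-5,-3] = (13 - 41) / (-3 - (-5)) = -14
h[-3,4] = (41 - 13) / (4 - (-3)) = 4
h[-5,-3,4] = (4 - (-14)) / (4 - (-5)) = 2
h(u) = 41 + (-14)·(u + 5) + 2·(u + 5)(u + 3)
Expanding: h(u) = 2u^2 + 2u + 1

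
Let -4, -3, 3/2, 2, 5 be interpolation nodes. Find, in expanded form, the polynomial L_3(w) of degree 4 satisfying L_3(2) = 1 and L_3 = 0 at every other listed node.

L_3(w) = -(1/45)w^4 - (1/90)w^3 + (26/45)w^2 + (17/30)w - 2

L_3(w) = (w + 4)(w + 3)(w - 3/2)(w - 5) / [(6)·(5)·(1/2)·(-3)]
       = (w^4 + (1/2)w^3 - 26w^2 - (51/2)w + 90) / (-45)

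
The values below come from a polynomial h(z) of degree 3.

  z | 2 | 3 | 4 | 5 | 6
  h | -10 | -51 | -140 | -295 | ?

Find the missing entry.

The 4 known values determine h uniquely (degree ≤ 3).
L_0(6) = (3)·(2)·(1)/[(-1)·(-2)·(-3)] = -1
L_1(6) = (4)·(2)·(1)/[(1)·(-1)·(-2)] = 4
L_2(6) = (4)·(3)·(1)/[(2)·(1)·(-1)] = -6
L_3(6) = (4)·(3)·(2)/[(3)·(2)·(1)] = 4
Sum: (-10)·(-1) + (-51)·(4) + (-140)·(-6) + (-295)·(4) = -534

-534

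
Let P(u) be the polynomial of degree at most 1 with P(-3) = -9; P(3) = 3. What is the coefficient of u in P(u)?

2

Build the Lagrange basis polynomials:
L_0(u) = (u - 3) / [-6] = -(1/6)u + 1/2
L_1(u) = (u + 3) / [6] = (1/6)u + 1/2
P(u) = (-9)·L_0 + 3·L_1
Only the coefficient of u is needed; take it from each L_i and combine:
(-9)·(-1/6) + 3·(1/6) = 2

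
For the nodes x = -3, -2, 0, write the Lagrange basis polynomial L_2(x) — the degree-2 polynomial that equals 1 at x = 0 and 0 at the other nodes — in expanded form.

L_2(x) = (x + 3)(x + 2) / [(3)·(2)]
       = (x^2 + 5x + 6) / (6)

L_2(x) = (1/6)x^2 + (5/6)x + 1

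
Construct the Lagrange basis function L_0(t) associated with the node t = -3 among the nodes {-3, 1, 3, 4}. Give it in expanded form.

L_0(t) = (t - 1)(t - 3)(t - 4) / [(-4)·(-6)·(-7)]
       = (t^3 - 8t^2 + 19t - 12) / (-168)

L_0(t) = -(1/168)t^3 + (1/21)t^2 - (19/168)t + 1/14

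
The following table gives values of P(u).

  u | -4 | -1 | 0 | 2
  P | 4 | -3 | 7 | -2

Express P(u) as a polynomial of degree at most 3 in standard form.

P(u) = -(95/72)u^3 - (253/72)u^2 + (281/36)u + 7

L_0(u) = (u + 1)u(u - 2) / [-72] = -(1/72)u^3 + (1/72)u^2 + (1/36)u
L_1(u) = (u + 4)u(u - 2) / [9] = (1/9)u^3 + (2/9)u^2 - (8/9)u
L_2(u) = (u + 4)(u + 1)(u - 2) / [-8] = -(1/8)u^3 - (3/8)u^2 + (3/4)u + 1
L_3(u) = (u + 4)(u + 1)u / [36] = (1/36)u^3 + (5/36)u^2 + (1/9)u
P(u) = 4·L_0 + (-3)·L_1 + 7·L_2 + (-2)·L_3
  4·L_0(u) = -(1/18)u^3 + (1/18)u^2 + (1/9)u
  (-3)·L_1(u) = -(1/3)u^3 - (2/3)u^2 + (8/3)u
  7·L_2(u) = -(7/8)u^3 - (21/8)u^2 + (21/4)u + 7
  (-2)·L_3(u) = -(1/18)u^3 - (5/18)u^2 - (2/9)u
Adding term by term: -(95/72)u^3 - (253/72)u^2 + (281/36)u + 7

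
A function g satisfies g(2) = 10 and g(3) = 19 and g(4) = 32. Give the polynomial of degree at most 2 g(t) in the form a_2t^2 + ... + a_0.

L_0(t) = (t - 3)(t - 4) / [2] = (1/2)t^2 - (7/2)t + 6
L_1(t) = (t - 2)(t - 4) / [-1] = -t^2 + 6t - 8
L_2(t) = (t - 2)(t - 3) / [2] = (1/2)t^2 - (5/2)t + 3
g(t) = 10·L_0 + 19·L_1 + 32·L_2
  10·L_0(t) = 5t^2 - 35t + 60
  19·L_1(t) = -19t^2 + 114t - 152
  32·L_2(t) = 16t^2 - 80t + 96
Adding term by term: 2t^2 - t + 4

g(t) = 2t^2 - t + 4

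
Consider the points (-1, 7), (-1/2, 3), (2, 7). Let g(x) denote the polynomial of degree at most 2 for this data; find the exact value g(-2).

L_0(-2) = (-3/2)·(-4)/[(-1/2)·(-3)] = 4
L_1(-2) = (-1)·(-4)/[(1/2)·(-5/2)] = -16/5
L_2(-2) = (-1)·(-3/2)/[(3)·(5/2)] = 1/5
Sum: 7·(4) + 3·(-16/5) + 7·(1/5) = 99/5

99/5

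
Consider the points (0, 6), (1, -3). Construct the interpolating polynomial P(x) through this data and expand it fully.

P(x) = -9x + 6

Build the Lagrange basis polynomials:
L_0(x) = (x - 1) / [-1] = -x + 1
L_1(x) = x / [1] = x
P(x) = 6·L_0 + (-3)·L_1
  6·L_0(x) = -6x + 6
  (-3)·L_1(x) = -3x
Adding term by term: -9x + 6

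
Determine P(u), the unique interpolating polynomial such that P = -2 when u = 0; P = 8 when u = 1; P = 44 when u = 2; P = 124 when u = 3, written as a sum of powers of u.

P(u) = 3u^3 + 4u^2 + 3u - 2

Newton's divided differences:
P[0,1] = (8 - (-2)) / (1 - 0) = 10
P[1,2] = (44 - 8) / (2 - 1) = 36
P[2,3] = (124 - 44) / (3 - 2) = 80
P[0,1,2] = (36 - 10) / (2 - 0) = 13
P[1,2,3] = (80 - 36) / (3 - 1) = 22
P[0,1,2,3] = (22 - 13) / (3 - 0) = 3
P(u) = -2 + 10·u + 13·u(u - 1) + 3·u(u - 1)(u - 2)
Expanding: P(u) = 3u^3 + 4u^2 + 3u - 2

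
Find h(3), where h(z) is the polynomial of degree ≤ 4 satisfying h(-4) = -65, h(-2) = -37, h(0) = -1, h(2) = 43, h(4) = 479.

Evaluate each Lagrange basis at z = 3:
L_0(3) = (5)·(3)·(1)·(-1)/[(-2)·(-4)·(-6)·(-8)] = -5/128
L_1(3) = (7)·(3)·(1)·(-1)/[(2)·(-2)·(-4)·(-6)] = 7/32
L_2(3) = (7)·(5)·(1)·(-1)/[(4)·(2)·(-2)·(-4)] = -35/64
L_3(3) = (7)·(5)·(3)·(-1)/[(6)·(4)·(2)·(-2)] = 35/32
L_4(3) = (7)·(5)·(3)·(1)/[(8)·(6)·(4)·(2)] = 35/128
Sum: (-65)·(-5/128) + (-37)·(7/32) + (-1)·(-35/64) + 43·(35/32) + 479·(35/128) = 173

173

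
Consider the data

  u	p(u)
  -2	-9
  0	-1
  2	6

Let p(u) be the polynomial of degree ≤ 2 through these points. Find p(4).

Evaluate each Lagrange basis at u = 4:
L_0(4) = (4)·(2)/[(-2)·(-4)] = 1
L_1(4) = (6)·(2)/[(2)·(-2)] = -3
L_2(4) = (6)·(4)/[(4)·(2)] = 3
Sum: (-9)·(1) + (-1)·(-3) + 6·(3) = 12

12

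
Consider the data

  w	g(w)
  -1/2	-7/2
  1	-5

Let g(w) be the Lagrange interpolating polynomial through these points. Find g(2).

Evaluate each Lagrange basis at w = 2:
L_0(2) = (1)/[(-3/2)] = -2/3
L_1(2) = (5/2)/[(3/2)] = 5/3
Sum: (-7/2)·(-2/3) + (-5)·(5/3) = -6

-6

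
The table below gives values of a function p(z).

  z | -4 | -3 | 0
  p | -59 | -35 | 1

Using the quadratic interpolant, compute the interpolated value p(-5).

-89

Using Newton's divided-difference form:
p[-4,-3] = (-35 - (-59)) / (-3 - (-4)) = 24
p[-3,0] = (1 - (-35)) / (0 - (-3)) = 12
p[-4,-3,0] = (12 - 24) / (0 - (-4)) = -3
p(-5) = -59 + 24·(-1) + (-3)·(-1)·(-2) = -89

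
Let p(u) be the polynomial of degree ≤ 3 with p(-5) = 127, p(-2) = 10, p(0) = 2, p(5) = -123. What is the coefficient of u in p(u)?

0

Build the Lagrange basis polynomials:
L_0(u) = (u + 2)u(u - 5) / [-150] = -(1/150)u^3 + (1/50)u^2 + (1/15)u
L_1(u) = (u + 5)u(u - 5) / [42] = (1/42)u^3 - (25/42)u
L_2(u) = (u + 5)(u + 2)(u - 5) / [-50] = -(1/50)u^3 - (1/25)u^2 + (1/2)u + 1
L_3(u) = (u + 5)(u + 2)u / [350] = (1/350)u^3 + (1/50)u^2 + (1/35)u
p(u) = 127·L_0 + 10·L_1 + 2·L_2 + (-123)·L_3
Only the coefficient of u is needed; take it from each L_i and combine:
127·(1/15) + 10·(-25/42) + 2·(1/2) + (-123)·(1/35) = 0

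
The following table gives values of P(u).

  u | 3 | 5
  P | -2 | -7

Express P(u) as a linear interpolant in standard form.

L_0(u) = (u - 5) / [-2] = -(1/2)u + 5/2
L_1(u) = (u - 3) / [2] = (1/2)u - 3/2
P(u) = (-2)·L_0 + (-7)·L_1
  (-2)·L_0(u) = u - 5
  (-7)·L_1(u) = -(7/2)u + 21/2
Adding term by term: -(5/2)u + 11/2

P(u) = -(5/2)u + 11/2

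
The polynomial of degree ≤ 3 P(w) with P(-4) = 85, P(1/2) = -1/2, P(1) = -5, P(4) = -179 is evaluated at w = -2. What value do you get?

Using Newton's divided-difference form:
P[-4,1/2] = (-1/2 - 85) / (1/2 - (-4)) = -19
P[1/2,1] = (-5 - (-1/2)) / (1 - 1/2) = -9
P[1,4] = (-179 - (-5)) / (4 - 1) = -58
P[-4,1/2,1] = (-9 - (-19)) / (1 - (-4)) = 2
P[1/2,1,4] = (-58 - (-9)) / (4 - 1/2) = -14
P[-4,1/2,1,4] = (-14 - 2) / (4 - (-4)) = -2
P(-2) = 85 + (-19)·(2) + 2·(2)·(-5/2) + (-2)·(2)·(-5/2)·(-3) = 7

7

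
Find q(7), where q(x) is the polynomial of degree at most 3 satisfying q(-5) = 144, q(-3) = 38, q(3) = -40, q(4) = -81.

-372

L_0(7) = (10)·(4)·(3)/[(-2)·(-8)·(-9)] = -5/6
L_1(7) = (12)·(4)·(3)/[(2)·(-6)·(-7)] = 12/7
L_2(7) = (12)·(10)·(3)/[(8)·(6)·(-1)] = -15/2
L_3(7) = (12)·(10)·(4)/[(9)·(7)·(1)] = 160/21
Sum: 144·(-5/6) + 38·(12/7) + (-40)·(-15/2) + (-81)·(160/21) = -372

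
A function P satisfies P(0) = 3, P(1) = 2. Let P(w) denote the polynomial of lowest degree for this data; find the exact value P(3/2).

3/2

Evaluate each Lagrange basis at w = 3/2:
L_0(3/2) = (1/2)/[(-1)] = -1/2
L_1(3/2) = (3/2)/[(1)] = 3/2
Sum: 3·(-1/2) + 2·(3/2) = 3/2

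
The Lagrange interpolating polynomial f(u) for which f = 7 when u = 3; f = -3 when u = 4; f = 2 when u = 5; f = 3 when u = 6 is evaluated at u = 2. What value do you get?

51

Evaluate each Lagrange basis at u = 2:
L_0(2) = (-2)·(-3)·(-4)/[(-1)·(-2)·(-3)] = 4
L_1(2) = (-1)·(-3)·(-4)/[(1)·(-1)·(-2)] = -6
L_2(2) = (-1)·(-2)·(-4)/[(2)·(1)·(-1)] = 4
L_3(2) = (-1)·(-2)·(-3)/[(3)·(2)·(1)] = -1
Sum: 7·(4) + (-3)·(-6) + 2·(4) + 3·(-1) = 51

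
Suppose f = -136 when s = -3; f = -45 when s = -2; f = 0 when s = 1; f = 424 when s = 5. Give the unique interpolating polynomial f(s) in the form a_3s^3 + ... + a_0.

Build the Lagrange basis polynomials:
L_0(s) = (s + 2)(s - 1)(s - 5) / [-32] = -(1/32)s^3 + (1/8)s^2 + (7/32)s - 5/16
L_1(s) = (s + 3)(s - 1)(s - 5) / [21] = (1/21)s^3 - (1/7)s^2 - (13/21)s + 5/7
L_2(s) = (s + 3)(s + 2)(s - 5) / [-48] = -(1/48)s^3 + (19/48)s + 5/8
L_3(s) = (s + 3)(s + 2)(s - 1) / [224] = (1/224)s^3 + (1/56)s^2 + (1/224)s - 3/112
f(s) = (-136)·L_0 + (-45)·L_1 + 0·L_2 + 424·L_3
  (-136)·L_0(s) = (17/4)s^3 - 17s^2 - (119/4)s + 85/2
  (-45)·L_1(s) = -(15/7)s^3 + (45/7)s^2 + (195/7)s - 225/7
  0·L_2(s) = 0
  424·L_3(s) = (53/28)s^3 + (53/7)s^2 + (53/28)s - 159/14
Adding term by term: 4s^3 - 3s^2 - 1

f(s) = 4s^3 - 3s^2 - 1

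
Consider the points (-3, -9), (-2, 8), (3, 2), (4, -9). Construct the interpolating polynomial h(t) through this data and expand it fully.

h(t) = (1/5)t^3 - (79/30)t^2 + (1/30)t + 101/5

Build the Lagrange basis polynomials:
L_0(t) = (t + 2)(t - 3)(t - 4) / [-42] = -(1/42)t^3 + (5/42)t^2 + (1/21)t - 4/7
L_1(t) = (t + 3)(t - 3)(t - 4) / [30] = (1/30)t^3 - (2/15)t^2 - (3/10)t + 6/5
L_2(t) = (t + 3)(t + 2)(t - 4) / [-30] = -(1/30)t^3 - (1/30)t^2 + (7/15)t + 4/5
L_3(t) = (t + 3)(t + 2)(t - 3) / [42] = (1/42)t^3 + (1/21)t^2 - (3/14)t - 3/7
h(t) = (-9)·L_0 + 8·L_1 + 2·L_2 + (-9)·L_3
  (-9)·L_0(t) = (3/14)t^3 - (15/14)t^2 - (3/7)t + 36/7
  8·L_1(t) = (4/15)t^3 - (16/15)t^2 - (12/5)t + 48/5
  2·L_2(t) = -(1/15)t^3 - (1/15)t^2 + (14/15)t + 8/5
  (-9)·L_3(t) = -(3/14)t^3 - (3/7)t^2 + (27/14)t + 27/7
Adding term by term: (1/5)t^3 - (79/30)t^2 + (1/30)t + 101/5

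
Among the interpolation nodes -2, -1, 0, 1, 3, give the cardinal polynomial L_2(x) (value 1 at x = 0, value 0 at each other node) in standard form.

L_2(x) = (1/6)x^4 - (1/6)x^3 - (7/6)x^2 + (1/6)x + 1

L_2(x) = (x + 2)(x + 1)(x - 1)(x - 3) / [(2)·(1)·(-1)·(-3)]
       = (x^4 - x^3 - 7x^2 + x + 6) / (6)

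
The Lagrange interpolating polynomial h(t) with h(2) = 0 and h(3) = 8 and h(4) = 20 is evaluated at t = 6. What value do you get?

56

L_0(6) = (3)·(2)/[(-1)·(-2)] = 3
L_1(6) = (4)·(2)/[(1)·(-1)] = -8
L_2(6) = (4)·(3)/[(2)·(1)] = 6
Sum: 0 + 8·(-8) + 20·(6) = 56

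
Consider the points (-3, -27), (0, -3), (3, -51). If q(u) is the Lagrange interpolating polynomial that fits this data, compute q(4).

-83

Evaluate each Lagrange basis at u = 4:
L_0(4) = (4)·(1)/[(-3)·(-6)] = 2/9
L_1(4) = (7)·(1)/[(3)·(-3)] = -7/9
L_2(4) = (7)·(4)/[(6)·(3)] = 14/9
Sum: (-27)·(2/9) + (-3)·(-7/9) + (-51)·(14/9) = -83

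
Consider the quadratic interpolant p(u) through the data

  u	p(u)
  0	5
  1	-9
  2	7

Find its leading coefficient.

The leading coefficient equals the top divided difference p[0,1,2].
p[0,1] = (-9 - 5) / (1 - 0) = -14
p[1,2] = (7 - (-9)) / (2 - 1) = 16
p[0,1,2] = (16 - (-14)) / (2 - 0) = 15

15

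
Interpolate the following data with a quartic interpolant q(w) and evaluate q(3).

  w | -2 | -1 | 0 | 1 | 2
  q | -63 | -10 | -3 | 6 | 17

-18

Using Newton's divided-difference form:
q[-2,-1] = (-10 - (-63)) / (-1 - (-2)) = 53
q[-1,0] = (-3 - (-10)) / (0 - (-1)) = 7
q[0,1] = (6 - (-3)) / (1 - 0) = 9
q[1,2] = (17 - 6) / (2 - 1) = 11
q[-2,-1,0] = (7 - 53) / (0 - (-2)) = -23
q[-1,0,1] = (9 - 7) / (1 - (-1)) = 1
q[0,1,2] = (11 - 9) / (2 - 0) = 1
q[-2,-1,0,1] = (1 - (-23)) / (1 - (-2)) = 8
q[-1,0,1,2] = (1 - 1) / (2 - (-1)) = 0
q[-2,-1,0,1,2] = (0 - 8) / (2 - (-2)) = -2
q(3) = -63 + 53·(5) + (-23)·(5)·(4) + 8·(5)·(4)·(3) + (-2)·(5)·(4)·(3)·(2) = -18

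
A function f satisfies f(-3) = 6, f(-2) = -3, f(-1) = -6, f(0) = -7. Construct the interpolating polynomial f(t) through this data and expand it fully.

Build the Lagrange basis polynomials:
L_0(t) = (t + 2)(t + 1)t / [-6] = -(1/6)t^3 - (1/2)t^2 - (1/3)t
L_1(t) = (t + 3)(t + 1)t / [2] = (1/2)t^3 + 2t^2 + (3/2)t
L_2(t) = (t + 3)(t + 2)t / [-2] = -(1/2)t^3 - (5/2)t^2 - 3t
L_3(t) = (t + 3)(t + 2)(t + 1) / [6] = (1/6)t^3 + t^2 + (11/6)t + 1
f(t) = 6·L_0 + (-3)·L_1 + (-6)·L_2 + (-7)·L_3
  6·L_0(t) = -t^3 - 3t^2 - 2t
  (-3)·L_1(t) = -(3/2)t^3 - 6t^2 - (9/2)t
  (-6)·L_2(t) = 3t^3 + 15t^2 + 18t
  (-7)·L_3(t) = -(7/6)t^3 - 7t^2 - (77/6)t - 7
Adding term by term: -(2/3)t^3 - t^2 - (4/3)t - 7

f(t) = -(2/3)t^3 - t^2 - (4/3)t - 7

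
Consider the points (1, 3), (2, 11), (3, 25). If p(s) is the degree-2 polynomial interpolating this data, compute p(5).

71

Evaluate each Lagrange basis at s = 5:
L_0(5) = (3)·(2)/[(-1)·(-2)] = 3
L_1(5) = (4)·(2)/[(1)·(-1)] = -8
L_2(5) = (4)·(3)/[(2)·(1)] = 6
Sum: 3·(3) + 11·(-8) + 25·(6) = 71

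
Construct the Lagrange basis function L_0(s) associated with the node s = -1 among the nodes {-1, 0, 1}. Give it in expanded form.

L_0(s) = s(s - 1) / [(-1)·(-2)]
       = (s^2 - s) / (2)

L_0(s) = (1/2)s^2 - (1/2)s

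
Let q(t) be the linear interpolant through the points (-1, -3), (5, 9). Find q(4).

Evaluate each Lagrange basis at t = 4:
L_0(4) = (-1)/[(-6)] = 1/6
L_1(4) = (5)/[(6)] = 5/6
Sum: (-3)·(1/6) + 9·(5/6) = 7

7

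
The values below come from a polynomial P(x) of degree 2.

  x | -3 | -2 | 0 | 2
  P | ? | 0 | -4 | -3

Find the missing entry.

31/8

The 3 known values determine P uniquely (degree ≤ 2).
L_0(-3) = (-3)·(-5)/[(-2)·(-4)] = 15/8
L_1(-3) = (-1)·(-5)/[(2)·(-2)] = -5/4
L_2(-3) = (-1)·(-3)/[(4)·(2)] = 3/8
Sum: 0 + (-4)·(-5/4) + (-3)·(3/8) = 31/8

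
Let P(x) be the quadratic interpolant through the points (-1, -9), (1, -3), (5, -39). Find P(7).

-81

L_0(7) = (6)·(2)/[(-2)·(-6)] = 1
L_1(7) = (8)·(2)/[(2)·(-4)] = -2
L_2(7) = (8)·(6)/[(6)·(4)] = 2
Sum: (-9)·(1) + (-3)·(-2) + (-39)·(2) = -81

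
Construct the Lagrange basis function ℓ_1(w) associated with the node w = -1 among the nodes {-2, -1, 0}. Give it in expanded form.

ℓ_1(w) = (w + 2)w / [(1)·(-1)]
       = (w^2 + 2w) / (-1)

ℓ_1(w) = -w^2 - 2w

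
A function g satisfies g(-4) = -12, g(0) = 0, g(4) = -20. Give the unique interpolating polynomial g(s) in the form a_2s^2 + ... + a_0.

Build the Lagrange basis polynomials:
L_0(s) = s(s - 4) / [32] = (1/32)s^2 - (1/8)s
L_1(s) = (s + 4)(s - 4) / [-16] = -(1/16)s^2 + 1
L_2(s) = (s + 4)s / [32] = (1/32)s^2 + (1/8)s
g(s) = (-12)·L_0 + 0·L_1 + (-20)·L_2
  (-12)·L_0(s) = -(3/8)s^2 + (3/2)s
  0·L_1(s) = 0
  (-20)·L_2(s) = -(5/8)s^2 - (5/2)s
Adding term by term: -s^2 - s

g(s) = -s^2 - s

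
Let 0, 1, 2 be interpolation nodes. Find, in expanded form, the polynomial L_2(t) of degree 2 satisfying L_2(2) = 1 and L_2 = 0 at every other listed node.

L_2(t) = (1/2)t^2 - (1/2)t

L_2(t) = t(t - 1) / [(2)·(1)]
       = (t^2 - t) / (2)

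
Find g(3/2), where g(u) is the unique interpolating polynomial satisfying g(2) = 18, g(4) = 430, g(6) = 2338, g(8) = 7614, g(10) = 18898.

5/2

L_0(3/2) = (-5/2)·(-9/2)·(-13/2)·(-17/2)/[(-2)·(-4)·(-6)·(-8)] = 3315/2048
L_1(3/2) = (-1/2)·(-9/2)·(-13/2)·(-17/2)/[(2)·(-2)·(-4)·(-6)] = -663/512
L_2(3/2) = (-1/2)·(-5/2)·(-13/2)·(-17/2)/[(4)·(2)·(-2)·(-4)] = 1105/1024
L_3(3/2) = (-1/2)·(-5/2)·(-9/2)·(-17/2)/[(6)·(4)·(2)·(-2)] = -255/512
L_4(3/2) = (-1/2)·(-5/2)·(-9/2)·(-13/2)/[(8)·(6)·(4)·(2)] = 195/2048
Sum: 18·(3315/2048) + 430·(-663/512) + 2338·(1105/1024) + 7614·(-255/512) + 18898·(195/2048) = 5/2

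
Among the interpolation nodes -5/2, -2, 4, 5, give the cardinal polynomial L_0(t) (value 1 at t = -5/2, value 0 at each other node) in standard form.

L_0(t) = (t + 2)(t - 4)(t - 5) / [(-1/2)·(-13/2)·(-15/2)]
       = (t^3 - 7t^2 + 2t + 40) / (-195/8)

L_0(t) = -(8/195)t^3 + (56/195)t^2 - (16/195)t - 64/39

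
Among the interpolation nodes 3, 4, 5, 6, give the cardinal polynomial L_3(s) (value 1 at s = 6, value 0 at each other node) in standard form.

L_3(s) = (1/6)s^3 - 2s^2 + (47/6)s - 10

L_3(s) = (s - 3)(s - 4)(s - 5) / [(3)·(2)·(1)]
       = (s^3 - 12s^2 + 47s - 60) / (6)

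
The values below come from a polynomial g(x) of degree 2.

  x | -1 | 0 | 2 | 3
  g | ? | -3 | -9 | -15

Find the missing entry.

The 3 known values determine g uniquely (degree ≤ 2).
Evaluate each Lagrange basis at x = -1:
L_0(-1) = (-3)·(-4)/[(-2)·(-3)] = 2
L_1(-1) = (-1)·(-4)/[(2)·(-1)] = -2
L_2(-1) = (-1)·(-3)/[(3)·(1)] = 1
Sum: (-3)·(2) + (-9)·(-2) + (-15)·(1) = -3

-3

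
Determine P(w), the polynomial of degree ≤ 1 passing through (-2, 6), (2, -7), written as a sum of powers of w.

Build the Lagrange basis polynomials:
L_0(w) = (w - 2) / [-4] = -(1/4)w + 1/2
L_1(w) = (w + 2) / [4] = (1/4)w + 1/2
P(w) = 6·L_0 + (-7)·L_1
  6·L_0(w) = -(3/2)w + 3
  (-7)·L_1(w) = -(7/4)w - 7/2
Adding term by term: -(13/4)w - 1/2

P(w) = -(13/4)w - 1/2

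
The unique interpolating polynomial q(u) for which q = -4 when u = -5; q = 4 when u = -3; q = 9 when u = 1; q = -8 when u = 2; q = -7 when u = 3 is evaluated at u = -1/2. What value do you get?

Using Newton's divided-difference form:
q[-5,-3] = (4 - (-4)) / (-3 - (-5)) = 4
q[-3,1] = (9 - 4) / (1 - (-3)) = 5/4
q[1,2] = (-8 - 9) / (2 - 1) = -17
q[2,3] = (-7 - (-8)) / (3 - 2) = 1
q[-5,-3,1] = (5/4 - 4) / (1 - (-5)) = -11/24
q[-3,1,2] = (-17 - 5/4) / (2 - (-3)) = -73/20
q[1,2,3] = (1 - (-17)) / (3 - 1) = 9
q[-5,-3,1,2] = (-73/20 - (-11/24)) / (2 - (-5)) = -383/840
q[-3,1,2,3] = (9 - (-73/20)) / (3 - (-3)) = 253/120
q[-5,-3,1,2,3] = (253/120 - (-383/840)) / (3 - (-5)) = 359/1120
q(-1/2) = -4 + 4·(9/2) + (-11/24)·(9/2)·(5/2) + (-383/840)·(9/2)·(5/2)·(-3/2) + (359/1120)·(9/2)·(5/2)·(-3/2)·(-5/2) = 15391/512

15391/512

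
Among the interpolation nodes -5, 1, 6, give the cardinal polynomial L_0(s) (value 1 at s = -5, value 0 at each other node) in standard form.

L_0(s) = (s - 1)(s - 6) / [(-6)·(-11)]
       = (s^2 - 7s + 6) / (66)

L_0(s) = (1/66)s^2 - (7/66)s + 1/11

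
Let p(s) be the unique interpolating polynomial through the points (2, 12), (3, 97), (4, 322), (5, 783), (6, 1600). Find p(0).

L_0(0) = (-3)·(-4)·(-5)·(-6)/[(-1)·(-2)·(-3)·(-4)] = 15
L_1(0) = (-2)·(-4)·(-5)·(-6)/[(1)·(-1)·(-2)·(-3)] = -40
L_2(0) = (-2)·(-3)·(-5)·(-6)/[(2)·(1)·(-1)·(-2)] = 45
L_3(0) = (-2)·(-3)·(-4)·(-6)/[(3)·(2)·(1)·(-1)] = -24
L_4(0) = (-2)·(-3)·(-4)·(-5)/[(4)·(3)·(2)·(1)] = 5
Sum: 12·(15) + 97·(-40) + 322·(45) + 783·(-24) + 1600·(5) = -2

-2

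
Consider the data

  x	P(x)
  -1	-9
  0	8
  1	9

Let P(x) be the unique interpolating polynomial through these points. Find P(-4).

-156

L_0(-4) = (-4)·(-5)/[(-1)·(-2)] = 10
L_1(-4) = (-3)·(-5)/[(1)·(-1)] = -15
L_2(-4) = (-3)·(-4)/[(2)·(1)] = 6
Sum: (-9)·(10) + 8·(-15) + 9·(6) = -156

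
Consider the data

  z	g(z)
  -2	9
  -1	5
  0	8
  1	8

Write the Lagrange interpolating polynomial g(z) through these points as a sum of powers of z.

L_0(z) = (z + 1)z(z - 1) / [-6] = -(1/6)z^3 + (1/6)z
L_1(z) = (z + 2)z(z - 1) / [2] = (1/2)z^3 + (1/2)z^2 - z
L_2(z) = (z + 2)(z + 1)(z - 1) / [-2] = -(1/2)z^3 - z^2 + (1/2)z + 1
L_3(z) = (z + 2)(z + 1)z / [6] = (1/6)z^3 + (1/2)z^2 + (1/3)z
g(z) = 9·L_0 + 5·L_1 + 8·L_2 + 8·L_3
  9·L_0(z) = -(3/2)z^3 + (3/2)z
  5·L_1(z) = (5/2)z^3 + (5/2)z^2 - 5z
  8·L_2(z) = -4z^3 - 8z^2 + 4z + 8
  8·L_3(z) = (4/3)z^3 + 4z^2 + (8/3)z
Adding term by term: -(5/3)z^3 - (3/2)z^2 + (19/6)z + 8

g(z) = -(5/3)z^3 - (3/2)z^2 + (19/6)z + 8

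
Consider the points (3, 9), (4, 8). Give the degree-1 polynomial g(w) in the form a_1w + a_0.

g(w) = -w + 12

L_0(w) = (w - 4) / [-1] = -w + 4
L_1(w) = (w - 3) / [1] = w - 3
g(w) = 9·L_0 + 8·L_1
  9·L_0(w) = -9w + 36
  8·L_1(w) = 8w - 24
Adding term by term: -w + 12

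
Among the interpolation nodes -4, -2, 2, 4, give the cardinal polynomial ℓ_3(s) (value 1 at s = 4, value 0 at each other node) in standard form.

ℓ_3(s) = (s + 4)(s + 2)(s - 2) / [(8)·(6)·(2)]
       = (s^3 + 4s^2 - 4s - 16) / (96)

ℓ_3(s) = (1/96)s^3 + (1/24)s^2 - (1/24)s - 1/6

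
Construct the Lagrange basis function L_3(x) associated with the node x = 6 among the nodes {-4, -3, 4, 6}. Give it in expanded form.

L_3(x) = (x + 4)(x + 3)(x - 4) / [(10)·(9)·(2)]
       = (x^3 + 3x^2 - 16x - 48) / (180)

L_3(x) = (1/180)x^3 + (1/60)x^2 - (4/45)x - 4/15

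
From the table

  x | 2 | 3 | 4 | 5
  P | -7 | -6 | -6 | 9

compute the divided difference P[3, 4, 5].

P[3,4] = (-6 - (-6)) / (4 - 3) = 0
P[4,5] = (9 - (-6)) / (5 - 4) = 15
P[3,4,5] = (15 - 0) / (5 - 3) = 15/2

15/2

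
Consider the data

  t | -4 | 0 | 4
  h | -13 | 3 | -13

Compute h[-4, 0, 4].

-1

h[-4,0] = (3 - (-13)) / (0 - (-4)) = 4
h[0,4] = (-13 - 3) / (4 - 0) = -4
h[-4,0,4] = (-4 - 4) / (4 - (-4)) = -1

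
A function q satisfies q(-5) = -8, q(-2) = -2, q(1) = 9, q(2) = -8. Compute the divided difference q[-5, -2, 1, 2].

q[-5,-2] = (-2 - (-8)) / (-2 - (-5)) = 2
q[-2,1] = (9 - (-2)) / (1 - (-2)) = 11/3
q[1,2] = (-8 - 9) / (2 - 1) = -17
q[-5,-2,1] = (11/3 - 2) / (1 - (-5)) = 5/18
q[-2,1,2] = (-17 - 11/3) / (2 - (-2)) = -31/6
q[-5,-2,1,2] = (-31/6 - 5/18) / (2 - (-5)) = -7/9

-7/9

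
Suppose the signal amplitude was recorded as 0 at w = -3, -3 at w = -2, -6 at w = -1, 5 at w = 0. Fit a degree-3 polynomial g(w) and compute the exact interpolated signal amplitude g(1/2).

Using Newton's divided-difference form:
g[-3,-2] = (-3 - 0) / (-2 - (-3)) = -3
g[-2,-1] = (-6 - (-3)) / (-1 - (-2)) = -3
g[-1,0] = (5 - (-6)) / (0 - (-1)) = 11
g[-3,-2,-1] = (-3 - (-3)) / (-1 - (-3)) = 0
g[-2,-1,0] = (11 - (-3)) / (0 - (-2)) = 7
g[-3,-2,-1,0] = (7 - 0) / (0 - (-3)) = 7/3
g(1/2) = 0 + (-3)·(7/2) + 0·(7/2)·(5/2) + (7/3)·(7/2)·(5/2)·(3/2) = 161/8

161/8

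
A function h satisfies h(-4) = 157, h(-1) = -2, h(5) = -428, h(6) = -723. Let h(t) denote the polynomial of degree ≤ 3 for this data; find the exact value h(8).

-1667

L_0(8) = (9)·(3)·(2)/[(-3)·(-9)·(-10)] = -1/5
L_1(8) = (12)·(3)·(2)/[(3)·(-6)·(-7)] = 4/7
L_2(8) = (12)·(9)·(2)/[(9)·(6)·(-1)] = -4
L_3(8) = (12)·(9)·(3)/[(10)·(7)·(1)] = 162/35
Sum: 157·(-1/5) + (-2)·(4/7) + (-428)·(-4) + (-723)·(162/35) = -1667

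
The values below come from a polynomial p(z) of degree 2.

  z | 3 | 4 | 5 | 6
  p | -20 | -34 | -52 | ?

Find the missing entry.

The 3 known values determine p uniquely (degree ≤ 2).
Evaluate each Lagrange basis at z = 6:
L_0(6) = (2)·(1)/[(-1)·(-2)] = 1
L_1(6) = (3)·(1)/[(1)·(-1)] = -3
L_2(6) = (3)·(2)/[(2)·(1)] = 3
Sum: (-20)·(1) + (-34)·(-3) + (-52)·(3) = -74

-74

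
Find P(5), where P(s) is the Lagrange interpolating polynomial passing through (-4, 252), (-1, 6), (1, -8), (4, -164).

-324

L_0(5) = (6)·(4)·(1)/[(-3)·(-5)·(-8)] = -1/5
L_1(5) = (9)·(4)·(1)/[(3)·(-2)·(-5)] = 6/5
L_2(5) = (9)·(6)·(1)/[(5)·(2)·(-3)] = -9/5
L_3(5) = (9)·(6)·(4)/[(8)·(5)·(3)] = 9/5
Sum: 252·(-1/5) + 6·(6/5) + (-8)·(-9/5) + (-164)·(9/5) = -324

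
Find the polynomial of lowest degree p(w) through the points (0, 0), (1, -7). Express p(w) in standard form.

Build the Lagrange basis polynomials:
L_0(w) = (w - 1) / [-1] = -w + 1
L_1(w) = w / [1] = w
p(w) = 0·L_0 + (-7)·L_1
  0·L_0(w) = 0
  (-7)·L_1(w) = -7w
Adding term by term: -7w

p(w) = -7w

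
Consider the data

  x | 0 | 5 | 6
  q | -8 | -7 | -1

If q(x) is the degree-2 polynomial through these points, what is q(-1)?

-12/5

Evaluate each Lagrange basis at x = -1:
L_0(-1) = (-6)·(-7)/[(-5)·(-6)] = 7/5
L_1(-1) = (-1)·(-7)/[(5)·(-1)] = -7/5
L_2(-1) = (-1)·(-6)/[(6)·(1)] = 1
Sum: (-8)·(7/5) + (-7)·(-7/5) + (-1)·(1) = -12/5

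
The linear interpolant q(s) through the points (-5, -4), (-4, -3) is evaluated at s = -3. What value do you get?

-2

L_0(-3) = (1)/[(-1)] = -1
L_1(-3) = (2)/[(1)] = 2
Sum: (-4)·(-1) + (-3)·(2) = -2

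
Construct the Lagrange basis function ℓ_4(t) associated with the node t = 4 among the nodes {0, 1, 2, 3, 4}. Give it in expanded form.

ℓ_4(t) = (1/24)t^4 - (1/4)t^3 + (11/24)t^2 - (1/4)t

ℓ_4(t) = t(t - 1)(t - 2)(t - 3) / [(4)·(3)·(2)·(1)]
       = (t^4 - 6t^3 + 11t^2 - 6t) / (24)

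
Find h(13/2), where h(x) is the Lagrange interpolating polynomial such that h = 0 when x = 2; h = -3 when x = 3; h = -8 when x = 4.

-117/4

L_0(13/2) = (7/2)·(5/2)/[(-1)·(-2)] = 35/8
L_1(13/2) = (9/2)·(5/2)/[(1)·(-1)] = -45/4
L_2(13/2) = (9/2)·(7/2)/[(2)·(1)] = 63/8
Sum: 0 + (-3)·(-45/4) + (-8)·(63/8) = -117/4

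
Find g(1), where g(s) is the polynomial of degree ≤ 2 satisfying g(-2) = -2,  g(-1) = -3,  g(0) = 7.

28

Using Newton's divided-difference form:
g[-2,-1] = (-3 - (-2)) / (-1 - (-2)) = -1
g[-1,0] = (7 - (-3)) / (0 - (-1)) = 10
g[-2,-1,0] = (10 - (-1)) / (0 - (-2)) = 11/2
g(1) = -2 + (-1)·(3) + (11/2)·(3)·(2) = 28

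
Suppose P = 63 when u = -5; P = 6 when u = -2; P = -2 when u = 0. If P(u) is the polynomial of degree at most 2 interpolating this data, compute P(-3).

19

L_0(-3) = (-1)·(-3)/[(-3)·(-5)] = 1/5
L_1(-3) = (2)·(-3)/[(3)·(-2)] = 1
L_2(-3) = (2)·(-1)/[(5)·(2)] = -1/5
Sum: 63·(1/5) + 6·(1) + (-2)·(-1/5) = 19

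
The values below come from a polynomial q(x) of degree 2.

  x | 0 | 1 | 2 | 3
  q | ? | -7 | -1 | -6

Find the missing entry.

-24

The 3 known values determine q uniquely (degree ≤ 2).
Evaluate each Lagrange basis at x = 0:
L_0(0) = (-2)·(-3)/[(-1)·(-2)] = 3
L_1(0) = (-1)·(-3)/[(1)·(-1)] = -3
L_2(0) = (-1)·(-2)/[(2)·(1)] = 1
Sum: (-7)·(3) + (-1)·(-3) + (-6)·(1) = -24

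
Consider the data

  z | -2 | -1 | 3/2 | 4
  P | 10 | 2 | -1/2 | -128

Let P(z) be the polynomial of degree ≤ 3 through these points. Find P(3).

Evaluate each Lagrange basis at z = 3:
L_0(3) = (4)·(3/2)·(-1)/[(-1)·(-7/2)·(-6)] = 2/7
L_1(3) = (5)·(3/2)·(-1)/[(1)·(-5/2)·(-5)] = -3/5
L_2(3) = (5)·(4)·(-1)/[(7/2)·(5/2)·(-5/2)] = 32/35
L_3(3) = (5)·(4)·(3/2)/[(6)·(5)·(5/2)] = 2/5
Sum: 10·(2/7) + 2·(-3/5) + (-1/2)·(32/35) + (-128)·(2/5) = -50

-50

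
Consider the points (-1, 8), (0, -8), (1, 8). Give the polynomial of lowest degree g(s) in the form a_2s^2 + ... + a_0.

Build the Lagrange basis polynomials:
L_0(s) = s(s - 1) / [2] = (1/2)s^2 - (1/2)s
L_1(s) = (s + 1)(s - 1) / [-1] = -s^2 + 1
L_2(s) = (s + 1)s / [2] = (1/2)s^2 + (1/2)s
g(s) = 8·L_0 + (-8)·L_1 + 8·L_2
  8·L_0(s) = 4s^2 - 4s
  (-8)·L_1(s) = 8s^2 - 8
  8·L_2(s) = 4s^2 + 4s
Adding term by term: 16s^2 - 8

g(s) = 16s^2 - 8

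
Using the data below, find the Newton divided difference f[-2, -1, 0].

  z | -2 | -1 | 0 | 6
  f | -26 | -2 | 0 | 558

-11

f[-2,-1] = (-2 - (-26)) / (-1 - (-2)) = 24
f[-1,0] = (0 - (-2)) / (0 - (-1)) = 2
f[-2,-1,0] = (2 - 24) / (0 - (-2)) = -11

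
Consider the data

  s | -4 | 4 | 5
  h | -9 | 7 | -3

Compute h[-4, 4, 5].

-4/3

h[-4,4] = (7 - (-9)) / (4 - (-4)) = 2
h[4,5] = (-3 - 7) / (5 - 4) = -10
h[-4,4,5] = (-10 - 2) / (5 - (-4)) = -4/3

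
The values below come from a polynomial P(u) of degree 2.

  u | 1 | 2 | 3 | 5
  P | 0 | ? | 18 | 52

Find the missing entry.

7

The 3 known values determine P uniquely (degree ≤ 2).
L_0(2) = (-1)·(-3)/[(-2)·(-4)] = 3/8
L_1(2) = (1)·(-3)/[(2)·(-2)] = 3/4
L_2(2) = (1)·(-1)/[(4)·(2)] = -1/8
Sum: 0 + 18·(3/4) + 52·(-1/8) = 7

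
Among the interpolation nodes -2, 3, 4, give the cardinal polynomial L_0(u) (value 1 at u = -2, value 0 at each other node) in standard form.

L_0(u) = (u - 3)(u - 4) / [(-5)·(-6)]
       = (u^2 - 7u + 12) / (30)

L_0(u) = (1/30)u^2 - (7/30)u + 2/5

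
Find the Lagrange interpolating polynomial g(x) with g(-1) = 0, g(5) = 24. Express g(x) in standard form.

g(x) = 4x + 4

Build the Lagrange basis polynomials:
L_0(x) = (x - 5) / [-6] = -(1/6)x + 5/6
L_1(x) = (x + 1) / [6] = (1/6)x + 1/6
g(x) = 0·L_0 + 24·L_1
  0·L_0(x) = 0
  24·L_1(x) = 4x + 4
Adding term by term: 4x + 4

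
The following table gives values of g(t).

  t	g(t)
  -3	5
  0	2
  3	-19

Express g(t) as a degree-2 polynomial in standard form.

g(t) = -t^2 - 4t + 2

Newton's divided differences:
g[-3,0] = (2 - 5) / (0 - (-3)) = -1
g[0,3] = (-19 - 2) / (3 - 0) = -7
g[-3,0,3] = (-7 - (-1)) / (3 - (-3)) = -1
g(t) = 5 + (-1)·(t + 3) + (-1)·(t + 3)t
Expanding: g(t) = -t^2 - 4t + 2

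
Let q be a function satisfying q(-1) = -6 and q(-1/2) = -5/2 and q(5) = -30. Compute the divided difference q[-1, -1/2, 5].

q[-1,-1/2] = (-5/2 - (-6)) / (-1/2 - (-1)) = 7
q[-1/2,5] = (-30 - (-5/2)) / (5 - (-1/2)) = -5
q[-1,-1/2,5] = (-5 - 7) / (5 - (-1)) = -2

-2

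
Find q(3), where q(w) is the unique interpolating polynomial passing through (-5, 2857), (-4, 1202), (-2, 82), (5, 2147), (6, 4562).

Evaluate each Lagrange basis at w = 3:
L_0(3) = (7)·(5)·(-2)·(-3)/[(-1)·(-3)·(-10)·(-11)] = 7/11
L_1(3) = (8)·(5)·(-2)·(-3)/[(1)·(-2)·(-9)·(-10)] = -4/3
L_2(3) = (8)·(7)·(-2)·(-3)/[(3)·(2)·(-7)·(-8)] = 1
L_3(3) = (8)·(7)·(5)·(-3)/[(10)·(9)·(7)·(-1)] = 4/3
L_4(3) = (8)·(7)·(5)·(-2)/[(11)·(10)·(8)·(1)] = -7/11
Sum: 2857·(7/11) + 1202·(-4/3) + 82·(1) + 2147·(4/3) + 4562·(-7/11) = 257

257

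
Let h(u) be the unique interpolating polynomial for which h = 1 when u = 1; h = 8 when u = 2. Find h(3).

Evaluate each Lagrange basis at u = 3:
L_0(3) = (1)/[(-1)] = -1
L_1(3) = (2)/[(1)] = 2
Sum: 1·(-1) + 8·(2) = 15

15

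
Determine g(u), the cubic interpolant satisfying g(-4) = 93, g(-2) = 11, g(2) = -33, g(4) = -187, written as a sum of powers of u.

Newton's divided differences:
g[-4,-2] = (11 - 93) / (-2 - (-4)) = -41
g[-2,2] = (-33 - 11) / (2 - (-2)) = -11
g[2,4] = (-187 - (-33)) / (4 - 2) = -77
g[-4,-2,2] = (-11 - (-41)) / (2 - (-4)) = 5
g[-2,2,4] = (-77 - (-11)) / (4 - (-2)) = -11
g[-4,-2,2,4] = (-11 - 5) / (4 - (-4)) = -2
g(u) = 93 + (-41)·(u + 4) + 5·(u + 4)(u + 2) + (-2)·(u + 4)(u + 2)(u - 2)
Expanding: g(u) = -2u^3 - 3u^2 - 3u + 1

g(u) = -2u^3 - 3u^2 - 3u + 1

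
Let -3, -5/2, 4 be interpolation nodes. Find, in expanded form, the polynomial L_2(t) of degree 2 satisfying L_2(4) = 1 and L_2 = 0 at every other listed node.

L_2(t) = (t + 3)(t + 5/2) / [(7)·(13/2)]
       = (t^2 + (11/2)t + 15/2) / (91/2)

L_2(t) = (2/91)t^2 + (11/91)t + 15/91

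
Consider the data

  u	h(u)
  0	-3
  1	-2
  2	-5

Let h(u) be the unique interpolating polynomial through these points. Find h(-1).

-8

Evaluate each Lagrange basis at u = -1:
L_0(-1) = (-2)·(-3)/[(-1)·(-2)] = 3
L_1(-1) = (-1)·(-3)/[(1)·(-1)] = -3
L_2(-1) = (-1)·(-2)/[(2)·(1)] = 1
Sum: (-3)·(3) + (-2)·(-3) + (-5)·(1) = -8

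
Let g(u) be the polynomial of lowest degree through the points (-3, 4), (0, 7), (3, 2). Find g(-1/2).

Evaluate each Lagrange basis at u = -1/2:
L_0(-1/2) = (-1/2)·(-7/2)/[(-3)·(-6)] = 7/72
L_1(-1/2) = (5/2)·(-7/2)/[(3)·(-3)] = 35/36
L_2(-1/2) = (5/2)·(-1/2)/[(6)·(3)] = -5/72
Sum: 4·(7/72) + 7·(35/36) + 2·(-5/72) = 127/18

127/18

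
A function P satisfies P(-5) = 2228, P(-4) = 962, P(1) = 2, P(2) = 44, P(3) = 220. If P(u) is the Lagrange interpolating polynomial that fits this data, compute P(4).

Evaluate each Lagrange basis at u = 4:
L_0(4) = (8)·(3)·(2)·(1)/[(-1)·(-6)·(-7)·(-8)] = 1/7
L_1(4) = (9)·(3)·(2)·(1)/[(1)·(-5)·(-6)·(-7)] = -9/35
L_2(4) = (9)·(8)·(2)·(1)/[(6)·(5)·(-1)·(-2)] = 12/5
L_3(4) = (9)·(8)·(3)·(1)/[(7)·(6)·(1)·(-1)] = -36/7
L_4(4) = (9)·(8)·(3)·(2)/[(8)·(7)·(2)·(1)] = 27/7
Sum: 2228·(1/7) + 962·(-9/35) + 2·(12/5) + 44·(-36/7) + 220·(27/7) = 698

698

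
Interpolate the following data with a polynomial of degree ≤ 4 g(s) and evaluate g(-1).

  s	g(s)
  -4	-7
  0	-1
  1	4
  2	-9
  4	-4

Evaluate each Lagrange basis at s = -1:
L_0(-1) = (-1)·(-2)·(-3)·(-5)/[(-4)·(-5)·(-6)·(-8)] = 1/32
L_1(-1) = (3)·(-2)·(-3)·(-5)/[(4)·(-1)·(-2)·(-4)] = 45/16
L_2(-1) = (3)·(-1)·(-3)·(-5)/[(5)·(1)·(-1)·(-3)] = -3
L_3(-1) = (3)·(-1)·(-2)·(-5)/[(6)·(2)·(1)·(-2)] = 5/4
L_4(-1) = (3)·(-1)·(-2)·(-3)/[(8)·(4)·(3)·(2)] = -3/32
Sum: (-7)·(1/32) + (-1)·(45/16) + 4·(-3) + (-9)·(5/4) + (-4)·(-3/32) = -829/32

-829/32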